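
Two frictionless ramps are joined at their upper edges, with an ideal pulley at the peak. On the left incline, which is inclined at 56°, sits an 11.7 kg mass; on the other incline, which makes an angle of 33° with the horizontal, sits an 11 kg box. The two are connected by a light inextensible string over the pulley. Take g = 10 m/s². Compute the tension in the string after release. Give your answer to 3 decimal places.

77.882 N

Resolve each weight along its own incline: the 11.7 kg mass has component 11.7 × 10 × sin 56° = 96.997 N down its slope, and the 11 kg mass has 11 × 10 × sin 33° = 59.910 N down its slope.
The 11.7 kg side's 96.997 N exceeds the other side's 59.910 N, so that mass slides down and the 11 kg mass slides up. Taking that direction as positive, Newton's second law for the whole system gives 96.997 − 59.910 = (11.7 + 11) a, so a = 37.087 / 22.7 = 1.6338 m/s².
For the 11 kg mass (up-slope positive): T − 59.910 = 11 × 1.6338, so T = 77.882 N.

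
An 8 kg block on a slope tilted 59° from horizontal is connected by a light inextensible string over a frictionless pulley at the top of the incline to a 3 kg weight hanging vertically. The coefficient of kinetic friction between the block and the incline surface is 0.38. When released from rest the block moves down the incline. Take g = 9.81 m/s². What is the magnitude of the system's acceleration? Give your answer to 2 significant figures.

For the block on the incline: the weight component along the slope is m₁g sin 59° = 8 × 9.81 × 0.8572 = 67.273 N and the normal force is N = m₁g cos 59° = 40.420 N.
Kinetic friction opposes the block's motion down the incline: f = μN = 0.38 × 40.420 = 15.360 N acting up the slope.
Newton's second law for the block (down-slope positive): 67.273 − 15.360 − T = 8 a. For the hanging weight (upward positive): T − 3 × 9.81 = 3 a.
Adding the two equations eliminates T: 22.483 = 11 a, so a = 2.0439 m/s².

2.0 m/s²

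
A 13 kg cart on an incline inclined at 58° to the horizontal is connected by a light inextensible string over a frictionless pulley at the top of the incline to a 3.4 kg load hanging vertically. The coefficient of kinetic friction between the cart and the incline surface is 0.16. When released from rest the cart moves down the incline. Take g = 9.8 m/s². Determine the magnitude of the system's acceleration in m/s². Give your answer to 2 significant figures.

3.9 m/s²

For the cart on the incline: the weight component along the slope is m₁g sin 58° = 13 × 9.8 × 0.8480 = 108.035 N and the normal force is N = m₁g cos 58° = 67.512 N.
Kinetic friction opposes the cart's motion down the incline: f = μN = 0.16 × 67.512 = 10.802 N acting up the slope.
Newton's second law for the cart (down-slope positive): 108.035 − 10.802 − T = 13 a. For the hanging load (upward positive): T − 3.4 × 9.8 = 3.4 a.
Adding the two equations eliminates T: 63.913 = 16.4 a, so a = 3.8971 m/s².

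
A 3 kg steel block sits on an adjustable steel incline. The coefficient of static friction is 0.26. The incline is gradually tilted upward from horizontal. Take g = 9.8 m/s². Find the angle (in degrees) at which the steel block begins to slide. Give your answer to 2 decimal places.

At the threshold of sliding, static friction is at its maximum μ_s N and exactly balances the weight component along the incline: mg sin θ = μ_s mg cos θ.
Hence tan θ = μ_s = 0.26, so θ = arctan(0.26) = 14.5742°.

14.57°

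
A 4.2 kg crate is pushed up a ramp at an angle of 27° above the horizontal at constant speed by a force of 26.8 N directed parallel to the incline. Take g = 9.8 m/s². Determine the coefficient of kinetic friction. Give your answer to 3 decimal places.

At constant speed ΣF = 0 along the incline. The applied 26.8 N acts up the slope; the weight component mg sin 27° = 18.686 N and kinetic friction μN both act down the slope.
So 26.8 = 18.686 + μ × 36.674, giving μ = (26.8 − 18.686) / 36.674 = 0.2212.

0.221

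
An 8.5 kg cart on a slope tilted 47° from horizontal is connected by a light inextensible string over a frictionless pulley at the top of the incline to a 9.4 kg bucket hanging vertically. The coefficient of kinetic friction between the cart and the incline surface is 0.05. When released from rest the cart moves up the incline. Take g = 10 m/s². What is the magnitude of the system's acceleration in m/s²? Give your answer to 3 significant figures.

For the cart on the incline: the weight component along the slope is m₁g sin 47° = 8.5 × 10 × 0.7314 = 62.169 N and the normal force is N = m₁g cos 47° = 57.970 N.
Kinetic friction opposes the cart's motion up the incline: f = μN = 0.05 × 57.970 = 2.899 N acting down the slope.
Newton's second law for the cart (up-slope positive): T − 62.169 − 2.899 = 8.5 a. For the hanging bucket (downward positive): 9.4 × 10 − T = 9.4 a.
Adding the two equations eliminates T: 28.932 = 17.9 a, so a = 1.6163 m/s².

1.62 m/s²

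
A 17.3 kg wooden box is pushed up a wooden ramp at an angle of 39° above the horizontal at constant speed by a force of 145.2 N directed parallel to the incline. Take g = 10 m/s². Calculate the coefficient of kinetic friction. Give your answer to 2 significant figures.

At constant speed ΣF = 0 along the incline. The applied 145.2 N acts up the slope; the weight component mg sin 39° = 108.872 N and kinetic friction μN both act down the slope.
So 145.2 = 108.872 + μ × 134.446, giving μ = (145.2 − 108.872) / 134.446 = 0.2702.

0.27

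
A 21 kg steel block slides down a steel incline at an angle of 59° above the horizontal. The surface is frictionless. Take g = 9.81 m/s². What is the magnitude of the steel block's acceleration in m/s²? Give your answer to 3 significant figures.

Resolving the weight along the incline: the component pulling the steel block down the slope is mg sin 59° = 21 × 9.81 × 0.8572 = 176.592 N, and the normal force is N = mg cos 59° = 21 × 9.81 × 0.5150 = 106.095 N.
With no friction the net force along the incline is 176.592 N, so a = g sin 59° = 176.592 / 21 = 8.4091 m/s².

8.41 m/s²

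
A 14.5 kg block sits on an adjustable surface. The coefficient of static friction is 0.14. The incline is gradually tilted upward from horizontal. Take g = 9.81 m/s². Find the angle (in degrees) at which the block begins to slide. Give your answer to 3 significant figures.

At the threshold of sliding, static friction is at its maximum μ_s N and exactly balances the weight component along the incline: mg sin θ = μ_s mg cos θ.
Hence tan θ = μ_s = 0.14, so θ = arctan(0.14) = 7.9696°.

7.97°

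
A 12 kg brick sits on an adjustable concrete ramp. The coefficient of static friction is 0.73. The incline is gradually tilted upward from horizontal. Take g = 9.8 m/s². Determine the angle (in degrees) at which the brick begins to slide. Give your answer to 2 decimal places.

At the threshold of sliding, static friction is at its maximum μ_s N and exactly balances the weight component along the incline: mg sin θ = μ_s mg cos θ.
Hence tan θ = μ_s = 0.73, so θ = arctan(0.73) = 36.1294°.

36.13°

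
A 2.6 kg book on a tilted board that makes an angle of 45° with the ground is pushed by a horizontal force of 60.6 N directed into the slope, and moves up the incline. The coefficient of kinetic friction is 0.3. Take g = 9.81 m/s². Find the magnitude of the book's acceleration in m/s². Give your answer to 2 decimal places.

2.52 m/s²

The horizontal push has components F cos 45° = 60.6 × 0.7071 = 42.850 N up the incline and F sin 45° = 60.6 × 0.7071 = 42.850 N pressing into the surface.
The normal force is therefore N = mg cos 45° + F sin 45° = 18.035 + 42.850 = 60.885 N, and kinetic friction down the slope is μN = 0.3 × 60.885 = 18.265 N.
Along the incline: F cos 45° − mg sin 45° − μN = ma, so 42.850 − 18.035 − 18.265 = 2.6 a, giving a = 2.5192 m/s².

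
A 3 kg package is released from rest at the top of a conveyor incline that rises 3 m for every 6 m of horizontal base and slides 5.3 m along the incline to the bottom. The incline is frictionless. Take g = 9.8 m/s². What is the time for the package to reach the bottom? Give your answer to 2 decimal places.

1.56 s

The weight component along the incline is mg sin 26.57° = 13.148 N and the normal force is N = mg cos 26.57° = 26.296 N.
With no friction, a = g sin 26.57° = 4.3827 m/s².
Starting from rest, L = ½at², so t = √(2L/a) = √(2 × 5.3 / 4.3827) = 1.5552 s.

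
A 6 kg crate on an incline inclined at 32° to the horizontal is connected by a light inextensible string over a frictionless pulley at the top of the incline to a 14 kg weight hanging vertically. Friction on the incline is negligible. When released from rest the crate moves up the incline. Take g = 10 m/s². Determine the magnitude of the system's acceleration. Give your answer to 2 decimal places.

For the crate on the incline: the weight component along the slope is m₁g sin 32° = 6 × 10 × 0.5299 = 31.794 N and the normal force is N = m₁g cos 32° = 50.883 N.
Newton's second law for the crate (up-slope positive): T − 31.794 = 6 a. For the hanging weight (downward positive): 14 × 10 − T = 14 a.
Adding the two equations eliminates T: 108.206 = 20 a, so a = 5.4103 m/s².

5.41 m/s²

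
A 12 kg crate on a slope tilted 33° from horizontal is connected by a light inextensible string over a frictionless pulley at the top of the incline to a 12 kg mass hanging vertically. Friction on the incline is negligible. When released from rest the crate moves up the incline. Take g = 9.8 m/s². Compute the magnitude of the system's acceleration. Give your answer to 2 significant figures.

For the crate on the incline: the weight component along the slope is m₁g sin 33° = 12 × 9.8 × 0.5446 = 64.045 N and the normal force is N = m₁g cos 33° = 98.628 N.
Newton's second law for the crate (up-slope positive): T − 64.045 = 12 a. For the hanging mass (downward positive): 12 × 9.8 − T = 12 a.
Adding the two equations eliminates T: 53.555 = 24 a, so a = 2.2315 m/s².

2.2 m/s²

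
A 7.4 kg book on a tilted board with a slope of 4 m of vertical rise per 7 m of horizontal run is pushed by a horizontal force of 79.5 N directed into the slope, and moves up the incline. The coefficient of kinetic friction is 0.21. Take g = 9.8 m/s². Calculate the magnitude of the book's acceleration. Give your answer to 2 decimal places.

1.56 m/s²

The horizontal push has components F cos 29.74° = 79.5 × 0.8682 = 69.022 N up the incline and F sin 29.74° = 79.5 × 0.4961 = 39.440 N pressing into the surface.
The normal force is therefore N = mg cos 29.74° + F sin 29.74° = 62.962 + 39.440 = 102.402 N, and kinetic friction down the slope is μN = 0.21 × 102.402 = 21.504 N.
Along the incline: F cos 29.74° − mg sin 29.74° − μN = ma, so 69.022 − 35.977 − 21.504 = 7.4 a, giving a = 1.5596 m/s².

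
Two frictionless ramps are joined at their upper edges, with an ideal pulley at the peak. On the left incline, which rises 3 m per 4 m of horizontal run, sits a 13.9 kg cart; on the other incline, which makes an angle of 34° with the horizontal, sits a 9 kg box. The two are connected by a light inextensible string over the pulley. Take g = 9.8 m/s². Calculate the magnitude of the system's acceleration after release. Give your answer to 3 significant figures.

Resolve each weight along its own incline: the 13.9 kg mass has component 13.9 × 9.8 × sin 36.87° = 81.732 N down its slope, and the 9 kg mass has 9 × 9.8 × sin 34° = 49.321 N down its slope.
The 13.9 kg side's 81.732 N exceeds the other side's 49.321 N, so that mass slides down and the 9 kg mass slides up. Taking that direction as positive, Newton's second law for the whole system gives 81.732 − 49.321 = (13.9 + 9) a, so a = 32.411 / 22.9 = 1.4153 m/s².

1.42 m/s²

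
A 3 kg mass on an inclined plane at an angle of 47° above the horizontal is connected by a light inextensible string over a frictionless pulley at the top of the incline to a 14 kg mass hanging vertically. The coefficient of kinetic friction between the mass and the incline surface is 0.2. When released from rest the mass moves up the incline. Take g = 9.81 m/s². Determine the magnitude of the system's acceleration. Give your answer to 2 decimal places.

For the mass on the incline: the weight component along the slope is m₁g sin 47° = 3 × 9.81 × 0.7314 = 21.525 N and the normal force is N = m₁g cos 47° = 20.071 N.
Kinetic friction opposes the mass's motion up the incline: f = μN = 0.2 × 20.071 = 4.014 N acting down the slope.
Newton's second law for the mass (up-slope positive): T − 21.525 − 4.014 = 3 a. For the hanging mass (downward positive): 14 × 9.81 − T = 14 a.
Adding the two equations eliminates T: 111.801 = 17 a, so a = 6.5765 m/s².

6.58 m/s²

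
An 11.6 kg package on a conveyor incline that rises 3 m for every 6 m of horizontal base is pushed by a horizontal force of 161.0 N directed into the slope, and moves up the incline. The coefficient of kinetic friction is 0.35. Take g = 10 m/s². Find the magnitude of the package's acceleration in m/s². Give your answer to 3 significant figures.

The horizontal push has components F cos 26.57° = 161.0 × 0.8944 = 143.998 N up the incline and F sin 26.57° = 161.0 × 0.4472 = 71.999 N pressing into the surface.
The normal force is therefore N = mg cos 26.57° + F sin 26.57° = 103.750 + 71.999 = 175.749 N, and kinetic friction down the slope is μN = 0.35 × 175.749 = 61.512 N.
Along the incline: F cos 26.57° − mg sin 26.57° − μN = ma, so 143.998 − 51.875 − 61.512 = 11.6 a, giving a = 2.6389 m/s².

2.64 m/s²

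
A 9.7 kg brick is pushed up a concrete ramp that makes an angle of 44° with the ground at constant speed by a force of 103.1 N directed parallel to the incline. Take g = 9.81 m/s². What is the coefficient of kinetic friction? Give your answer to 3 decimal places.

At constant speed ΣF = 0 along the incline. The applied 103.1 N acts up the slope; the weight component mg sin 44° = 66.102 N and kinetic friction μN both act down the slope.
So 103.1 = 66.102 + μ × 68.450, giving μ = (103.1 − 66.102) / 68.450 = 0.5405.

0.541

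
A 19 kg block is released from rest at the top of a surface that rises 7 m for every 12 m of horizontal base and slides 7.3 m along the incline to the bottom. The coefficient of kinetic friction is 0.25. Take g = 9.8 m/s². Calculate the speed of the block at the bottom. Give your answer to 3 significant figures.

6.42 m/s

The weight component along the incline is mg sin 30.26° = 93.821 N and the normal force is N = mg cos 30.26° = 160.836 N.
Friction up the slope is f = μN = 0.25 × 160.836 = 40.209 N, so the net downslope force is 93.821 − 40.209 = 53.612 N and a = 53.612 / 19 = 2.8217 m/s².
Starting from rest over a distance of 7.3 m, v² = 2aL = 2 × 2.8217 × 7.3 = 41.1968, so v = 6.4185 m/s.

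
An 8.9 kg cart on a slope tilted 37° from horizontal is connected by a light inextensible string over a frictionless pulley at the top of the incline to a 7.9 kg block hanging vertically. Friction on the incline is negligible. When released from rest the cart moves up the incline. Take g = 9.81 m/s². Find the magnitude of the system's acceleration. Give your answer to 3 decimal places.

For the cart on the incline: the weight component along the slope is m₁g sin 37° = 8.9 × 9.81 × 0.6018 = 52.543 N and the normal force is N = m₁g cos 37° = 69.728 N.
Newton's second law for the cart (up-slope positive): T − 52.543 = 8.9 a. For the hanging block (downward positive): 7.9 × 9.81 − T = 7.9 a.
Adding the two equations eliminates T: 24.956 = 16.8 a, so a = 1.4855 m/s².

1.485 m/s²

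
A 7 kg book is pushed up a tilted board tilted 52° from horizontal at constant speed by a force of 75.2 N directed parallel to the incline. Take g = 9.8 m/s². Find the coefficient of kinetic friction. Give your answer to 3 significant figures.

At constant speed ΣF = 0 along the incline. The applied 75.2 N acts up the slope; the weight component mg sin 52° = 54.058 N and kinetic friction μN both act down the slope.
So 75.2 = 54.058 + μ × 42.234, giving μ = (75.2 − 54.058) / 42.234 = 0.5006.

0.501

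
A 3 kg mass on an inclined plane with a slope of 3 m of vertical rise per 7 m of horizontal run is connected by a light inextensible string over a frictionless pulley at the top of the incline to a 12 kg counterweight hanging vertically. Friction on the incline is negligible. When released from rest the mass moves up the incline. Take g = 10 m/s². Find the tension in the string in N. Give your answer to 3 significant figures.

For the mass on the incline: the weight component along the slope is m₁g sin 23.20° = 3 × 10 × 0.3939 = 11.817 N and the normal force is N = m₁g cos 23.20° = 27.574 N.
Newton's second law for the mass (up-slope positive): T − 11.817 = 3 a. For the hanging counterweight (downward positive): 12 × 10 − T = 12 a.
Adding the two equations eliminates T: 108.183 = 15 a, so a = 7.2122 m/s².
Then from the hanging counterweight's equation, T = 12 × (10 − 7.2122) = 33.454 N.

33.5 N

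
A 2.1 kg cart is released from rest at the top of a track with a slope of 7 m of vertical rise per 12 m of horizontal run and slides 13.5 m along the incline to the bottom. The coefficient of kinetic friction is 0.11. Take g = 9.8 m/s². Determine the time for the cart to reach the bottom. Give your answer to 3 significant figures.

The weight component along the incline is mg sin 30.26° = 10.370 N and the normal force is N = mg cos 30.26° = 17.777 N.
Friction up the slope is f = μN = 0.11 × 17.777 = 1.955 N, so the net downslope force is 10.370 − 1.955 = 8.415 N and a = 8.415 / 2.1 = 4.0071 m/s².
Starting from rest, L = ½at², so t = √(2L/a) = √(2 × 13.5 / 4.0071) = 2.5958 s.

2.60 s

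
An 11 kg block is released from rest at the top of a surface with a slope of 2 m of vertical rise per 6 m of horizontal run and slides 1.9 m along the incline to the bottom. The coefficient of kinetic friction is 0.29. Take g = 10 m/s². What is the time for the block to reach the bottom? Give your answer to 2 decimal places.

The weight component along the incline is mg sin 18.43° = 34.785 N and the normal force is N = mg cos 18.43° = 104.355 N.
Friction up the slope is f = μN = 0.29 × 104.355 = 30.263 N, so the net downslope force is 34.785 − 30.263 = 4.522 N and a = 4.522 / 11 = 0.4111 m/s².
Starting from rest, L = ½at², so t = √(2L/a) = √(2 × 1.9 / 0.4111) = 3.0403 s.

3.04 s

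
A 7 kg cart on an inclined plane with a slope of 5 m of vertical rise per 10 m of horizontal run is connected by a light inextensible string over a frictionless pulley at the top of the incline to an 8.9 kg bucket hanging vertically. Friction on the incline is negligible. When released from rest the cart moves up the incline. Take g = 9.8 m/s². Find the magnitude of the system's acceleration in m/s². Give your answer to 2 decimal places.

For the cart on the incline: the weight component along the slope is m₁g sin 26.57° = 7 × 9.8 × 0.4472 = 30.678 N and the normal force is N = m₁g cos 26.57° = 61.358 N.
Newton's second law for the cart (up-slope positive): T − 30.678 = 7 a. For the hanging bucket (downward positive): 8.9 × 9.8 − T = 8.9 a.
Adding the two equations eliminates T: 56.542 = 15.9 a, so a = 3.5561 m/s².

3.56 m/s²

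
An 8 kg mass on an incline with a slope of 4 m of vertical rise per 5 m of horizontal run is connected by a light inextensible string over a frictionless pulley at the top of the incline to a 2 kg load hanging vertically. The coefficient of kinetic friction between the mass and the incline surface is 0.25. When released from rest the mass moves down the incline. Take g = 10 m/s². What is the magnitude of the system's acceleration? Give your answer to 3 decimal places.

1.436 m/s²

For the mass on the incline: the weight component along the slope is m₁g sin 38.66° = 8 × 10 × 0.6247 = 49.976 N and the normal force is N = m₁g cos 38.66° = 62.470 N.
Kinetic friction opposes the mass's motion down the incline: f = μN = 0.25 × 62.470 = 15.617 N acting up the slope.
Newton's second law for the mass (down-slope positive): 49.976 − 15.617 − T = 8 a. For the hanging load (upward positive): T − 2 × 10 = 2 a.
Adding the two equations eliminates T: 14.359 = 10 a, so a = 1.4359 m/s².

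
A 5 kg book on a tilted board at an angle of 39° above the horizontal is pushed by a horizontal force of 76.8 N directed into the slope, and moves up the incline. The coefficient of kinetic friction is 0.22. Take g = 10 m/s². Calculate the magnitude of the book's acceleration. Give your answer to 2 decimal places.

The horizontal push has components F cos 39° = 76.8 × 0.7771 = 59.681 N up the incline and F sin 39° = 76.8 × 0.6293 = 48.330 N pressing into the surface.
The normal force is therefore N = mg cos 39° + F sin 39° = 38.855 + 48.330 = 87.185 N, and kinetic friction down the slope is μN = 0.22 × 87.185 = 19.181 N.
Along the incline: F cos 39° − mg sin 39° − μN = ma, so 59.681 − 31.465 − 19.181 = 5 a, giving a = 1.8070 m/s².

1.81 m/s²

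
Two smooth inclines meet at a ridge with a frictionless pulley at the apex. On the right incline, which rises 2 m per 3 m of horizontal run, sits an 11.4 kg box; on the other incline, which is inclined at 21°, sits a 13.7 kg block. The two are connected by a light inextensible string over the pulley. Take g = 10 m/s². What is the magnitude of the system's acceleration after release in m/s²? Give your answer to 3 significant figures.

0.563 m/s²

Resolve each weight along its own incline: the 11.4 kg mass has component 11.4 × 10 × sin 33.69° = 63.236 N down its slope, and the 13.7 kg mass has 13.7 × 10 × sin 21° = 49.096 N down its slope.
The 11.4 kg side's 63.236 N exceeds the other side's 49.096 N, so that mass slides down and the 13.7 kg mass slides up. Taking that direction as positive, Newton's second law for the whole system gives 63.236 − 49.096 = (11.4 + 13.7) a, so a = 14.140 / 25.1 = 0.5633 m/s².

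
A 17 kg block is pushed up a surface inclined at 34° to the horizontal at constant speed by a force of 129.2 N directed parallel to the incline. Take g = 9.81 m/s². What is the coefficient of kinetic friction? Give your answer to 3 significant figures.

0.260

At constant speed ΣF = 0 along the incline. The applied 129.2 N acts up the slope; the weight component mg sin 34° = 93.257 N and kinetic friction μN both act down the slope.
So 129.2 = 93.257 + μ × 138.259, giving μ = (129.2 − 93.257) / 138.259 = 0.2600.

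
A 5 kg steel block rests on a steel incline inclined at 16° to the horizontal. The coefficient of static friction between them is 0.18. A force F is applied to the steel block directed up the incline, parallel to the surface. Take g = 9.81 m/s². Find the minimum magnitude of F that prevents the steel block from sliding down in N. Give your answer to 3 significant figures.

The normal force is N = mg cos 16° = 47.150 N. With F at its minimum the steel block is on the verge of sliding down, so static friction is at its maximum μ_s N = 0.18 × 47.150 = 8.487 N and acts up the slope.
Equilibrium along the incline: F + μ_s N = mg sin 16°, so F = 13.520 − 8.487 = 5.033 N.

5.03 N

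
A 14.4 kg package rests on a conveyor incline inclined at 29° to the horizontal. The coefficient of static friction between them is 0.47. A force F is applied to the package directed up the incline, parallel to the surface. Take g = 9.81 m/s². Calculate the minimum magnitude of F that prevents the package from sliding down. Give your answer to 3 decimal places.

The normal force is N = mg cos 29° = 123.552 N. With F at its minimum the package is on the verge of sliding down, so static friction is at its maximum μ_s N = 0.47 × 123.552 = 58.069 N and acts up the slope.
Equilibrium along the incline: F + μ_s N = mg sin 29°, so F = 68.486 − 58.069 = 10.417 N.

10.417 N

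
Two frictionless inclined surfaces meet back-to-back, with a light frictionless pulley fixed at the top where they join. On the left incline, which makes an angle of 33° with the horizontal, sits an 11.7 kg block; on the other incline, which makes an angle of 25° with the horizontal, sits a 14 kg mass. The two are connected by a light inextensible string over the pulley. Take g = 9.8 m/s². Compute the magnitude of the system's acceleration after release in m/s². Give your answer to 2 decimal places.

Resolve each weight along its own incline: the 11.7 kg mass has component 11.7 × 9.8 × sin 33° = 62.448 N down its slope, and the 14 kg mass has 14 × 9.8 × sin 25° = 57.983 N down its slope.
The 11.7 kg side's 62.448 N exceeds the other side's 57.983 N, so that mass slides down and the 14 kg mass slides up. Taking that direction as positive, Newton's second law for the whole system gives 62.448 − 57.983 = (11.7 + 14) a, so a = 4.465 / 25.7 = 0.1737 m/s².

0.17 m/s²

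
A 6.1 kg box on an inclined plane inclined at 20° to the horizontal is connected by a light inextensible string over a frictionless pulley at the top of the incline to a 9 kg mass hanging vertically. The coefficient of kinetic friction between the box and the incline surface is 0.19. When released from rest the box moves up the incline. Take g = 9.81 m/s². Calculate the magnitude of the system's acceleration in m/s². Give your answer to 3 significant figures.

3.78 m/s²

For the box on the incline: the weight component along the slope is m₁g sin 20° = 6.1 × 9.81 × 0.3420 = 20.466 N and the normal force is N = m₁g cos 20° = 56.232 N.
Kinetic friction opposes the box's motion up the incline: f = μN = 0.19 × 56.232 = 10.684 N acting down the slope.
Newton's second law for the box (up-slope positive): T − 20.466 − 10.684 = 6.1 a. For the hanging mass (downward positive): 9 × 9.81 − T = 9 a.
Adding the two equations eliminates T: 57.140 = 15.1 a, so a = 3.7841 m/s².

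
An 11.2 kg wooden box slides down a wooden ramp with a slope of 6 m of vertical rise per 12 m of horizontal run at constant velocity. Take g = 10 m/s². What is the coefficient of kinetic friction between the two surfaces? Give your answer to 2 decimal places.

0.50

At constant velocity the net force along the incline is zero: mg sin 26.57° = μ mg cos 26.57°.
So μ = tan 26.57° = 0.4472 / 0.8944 = 0.5000.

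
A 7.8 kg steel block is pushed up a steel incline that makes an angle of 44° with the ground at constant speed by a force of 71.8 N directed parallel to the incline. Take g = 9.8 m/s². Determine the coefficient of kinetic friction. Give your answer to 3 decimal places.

0.340

At constant speed ΣF = 0 along the incline. The applied 71.8 N acts up the slope; the weight component mg sin 44° = 53.100 N and kinetic friction μN both act down the slope.
So 71.8 = 53.100 + μ × 54.986, giving μ = (71.8 − 53.100) / 54.986 = 0.3401.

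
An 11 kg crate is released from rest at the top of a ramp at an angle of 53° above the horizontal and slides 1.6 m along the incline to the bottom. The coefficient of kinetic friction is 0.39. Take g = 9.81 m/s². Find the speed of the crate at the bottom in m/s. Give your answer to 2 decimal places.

The weight component along the incline is mg sin 53° = 86.181 N and the normal force is N = mg cos 53° = 64.942 N.
Friction up the slope is f = μN = 0.39 × 64.942 = 25.327 N, so the net downslope force is 86.181 − 25.327 = 60.854 N and a = 60.854 / 11 = 5.5322 m/s².
Starting from rest over a distance of 1.6 m, v² = 2aL = 2 × 5.5322 × 1.6 = 17.7030, so v = 4.2075 m/s.

4.21 m/s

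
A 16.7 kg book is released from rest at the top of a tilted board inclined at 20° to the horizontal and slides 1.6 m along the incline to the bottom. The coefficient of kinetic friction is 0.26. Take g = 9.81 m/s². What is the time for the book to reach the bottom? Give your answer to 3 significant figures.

1.83 s

The weight component along the incline is mg sin 20° = 56.032 N and the normal force is N = mg cos 20° = 153.947 N.
Friction up the slope is f = μN = 0.26 × 153.947 = 40.026 N, so the net downslope force is 56.032 − 40.026 = 16.006 N and a = 16.006 / 16.7 = 0.9584 m/s².
Starting from rest, L = ½at², so t = √(2L/a) = √(2 × 1.6 / 0.9584) = 1.8273 s.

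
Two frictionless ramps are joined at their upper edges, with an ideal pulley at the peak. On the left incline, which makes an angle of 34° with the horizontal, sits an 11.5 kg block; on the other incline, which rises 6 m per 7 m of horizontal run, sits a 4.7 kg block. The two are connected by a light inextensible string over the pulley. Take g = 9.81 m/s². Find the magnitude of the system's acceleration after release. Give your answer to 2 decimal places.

Resolve each weight along its own incline: the 11.5 kg mass has component 11.5 × 9.81 × sin 34° = 63.085 N down its slope, and the 4.7 kg mass has 4.7 × 9.81 × sin 40.60° = 30.006 N down its slope.
The 11.5 kg side's 63.085 N exceeds the other side's 30.006 N, so that mass slides down and the 4.7 kg mass slides up. Taking that direction as positive, Newton's second law for the whole system gives 63.085 − 30.006 = (11.5 + 4.7) a, so a = 33.079 / 16.2 = 2.0419 m/s².

2.04 m/s²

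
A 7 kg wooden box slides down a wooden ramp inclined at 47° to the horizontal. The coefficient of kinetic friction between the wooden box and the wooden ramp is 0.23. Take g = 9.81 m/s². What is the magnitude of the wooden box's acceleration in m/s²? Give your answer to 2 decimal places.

Resolving the weight along the incline: the component pulling the wooden box down the slope is mg sin 47° = 7 × 9.81 × 0.7314 = 50.225 N, and the normal force is N = mg cos 47° = 7 × 9.81 × 0.6820 = 46.833 N.
Kinetic friction acts up the slope with magnitude f = μN = 0.23 × 46.833 = 10.772 N.
Net force along the incline is 50.225 − 10.772 = 39.453 N, so a = 39.453 / 7 = 5.6361 m/s².

5.64 m/s²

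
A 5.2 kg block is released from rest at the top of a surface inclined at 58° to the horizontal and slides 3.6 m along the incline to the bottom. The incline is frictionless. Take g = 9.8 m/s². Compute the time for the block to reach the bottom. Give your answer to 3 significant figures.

0.931 s

The weight component along the incline is mg sin 58° = 43.217 N and the normal force is N = mg cos 58° = 27.005 N.
With no friction, a = g sin 58° = 8.3109 m/s².
Starting from rest, L = ½at², so t = √(2L/a) = √(2 × 3.6 / 8.3109) = 0.9308 s.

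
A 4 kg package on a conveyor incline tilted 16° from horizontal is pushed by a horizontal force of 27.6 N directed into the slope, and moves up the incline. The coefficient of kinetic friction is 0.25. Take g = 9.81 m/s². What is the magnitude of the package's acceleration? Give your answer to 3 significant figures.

1.10 m/s²

The horizontal push has components F cos 16° = 27.6 × 0.9613 = 26.532 N up the incline and F sin 16° = 27.6 × 0.2756 = 7.607 N pressing into the surface.
The normal force is therefore N = mg cos 16° + F sin 16° = 37.721 + 7.607 = 45.328 N, and kinetic friction down the slope is μN = 0.25 × 45.328 = 11.332 N.
Along the incline: F cos 16° − mg sin 16° − μN = ma, so 26.532 − 10.815 − 11.332 = 4 a, giving a = 1.0962 m/s².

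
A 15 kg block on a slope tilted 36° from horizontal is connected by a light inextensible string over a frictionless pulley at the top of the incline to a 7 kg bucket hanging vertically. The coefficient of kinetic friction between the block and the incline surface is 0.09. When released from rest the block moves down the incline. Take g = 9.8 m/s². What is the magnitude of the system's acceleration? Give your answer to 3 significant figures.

For the block on the incline: the weight component along the slope is m₁g sin 36° = 15 × 9.8 × 0.5878 = 86.407 N and the normal force is N = m₁g cos 36° = 118.925 N.
Kinetic friction opposes the block's motion down the incline: f = μN = 0.09 × 118.925 = 10.703 N acting up the slope.
Newton's second law for the block (down-slope positive): 86.407 − 10.703 − T = 15 a. For the hanging bucket (upward positive): T − 7 × 9.8 = 7 a.
Adding the two equations eliminates T: 7.104 = 22 a, so a = 0.3229 m/s².

0.323 m/s²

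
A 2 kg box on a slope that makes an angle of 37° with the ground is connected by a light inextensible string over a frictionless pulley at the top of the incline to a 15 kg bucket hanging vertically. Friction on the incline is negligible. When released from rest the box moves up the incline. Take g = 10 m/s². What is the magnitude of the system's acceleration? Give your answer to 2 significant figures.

For the box on the incline: the weight component along the slope is m₁g sin 37° = 2 × 10 × 0.6018 = 12.036 N and the normal force is N = m₁g cos 37° = 15.973 N.
Newton's second law for the box (up-slope positive): T − 12.036 = 2 a. For the hanging bucket (downward positive): 15 × 10 − T = 15 a.
Adding the two equations eliminates T: 137.964 = 17 a, so a = 8.1155 m/s².

8.1 m/s²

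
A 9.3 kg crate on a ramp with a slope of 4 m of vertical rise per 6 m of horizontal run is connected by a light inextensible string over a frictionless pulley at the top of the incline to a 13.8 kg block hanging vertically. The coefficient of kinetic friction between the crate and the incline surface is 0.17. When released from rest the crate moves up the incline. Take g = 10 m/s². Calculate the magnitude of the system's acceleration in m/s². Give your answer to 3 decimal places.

For the crate on the incline: the weight component along the slope is m₁g sin 33.69° = 9.3 × 10 × 0.5547 = 51.587 N and the normal force is N = m₁g cos 33.69° = 77.381 N.
Kinetic friction opposes the crate's motion up the incline: f = μN = 0.17 × 77.381 = 13.155 N acting down the slope.
Newton's second law for the crate (up-slope positive): T − 51.587 − 13.155 = 9.3 a. For the hanging block (downward positive): 13.8 × 10 − T = 13.8 a.
Adding the two equations eliminates T: 73.258 = 23.1 a, so a = 3.1713 m/s².

3.171 m/s²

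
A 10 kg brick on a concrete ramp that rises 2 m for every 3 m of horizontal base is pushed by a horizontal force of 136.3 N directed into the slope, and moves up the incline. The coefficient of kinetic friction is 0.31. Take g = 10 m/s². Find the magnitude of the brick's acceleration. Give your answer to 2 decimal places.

The horizontal push has components F cos 33.69° = 136.3 × 0.8321 = 113.415 N up the incline and F sin 33.69° = 136.3 × 0.5547 = 75.606 N pressing into the surface.
The normal force is therefore N = mg cos 33.69° + F sin 33.69° = 83.210 + 75.606 = 158.816 N, and kinetic friction down the slope is μN = 0.31 × 158.816 = 49.233 N.
Along the incline: F cos 33.69° − mg sin 33.69° − μN = ma, so 113.415 − 55.470 − 49.233 = 10 a, giving a = 0.8712 m/s².

0.87 m/s²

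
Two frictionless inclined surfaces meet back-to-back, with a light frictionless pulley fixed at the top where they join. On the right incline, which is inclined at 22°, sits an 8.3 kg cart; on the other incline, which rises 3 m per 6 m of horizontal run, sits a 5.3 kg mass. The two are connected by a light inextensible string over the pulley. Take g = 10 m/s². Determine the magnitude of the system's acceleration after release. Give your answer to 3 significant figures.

Resolve each weight along its own incline: the 8.3 kg mass has component 8.3 × 10 × sin 22° = 31.092 N down its slope, and the 5.3 kg mass has 5.3 × 10 × sin 26.57° = 23.702 N down its slope.
The 8.3 kg side's 31.092 N exceeds the other side's 23.702 N, so that mass slides down and the 5.3 kg mass slides up. Taking that direction as positive, Newton's second law for the whole system gives 31.092 − 23.702 = (8.3 + 5.3) a, so a = 7.390 / 13.6 = 0.5434 m/s².

0.543 m/s²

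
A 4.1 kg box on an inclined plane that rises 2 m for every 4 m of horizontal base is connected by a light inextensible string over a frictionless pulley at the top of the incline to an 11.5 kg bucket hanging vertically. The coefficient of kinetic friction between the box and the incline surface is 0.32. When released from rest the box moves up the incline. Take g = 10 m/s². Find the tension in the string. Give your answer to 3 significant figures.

For the box on the incline: the weight component along the slope is m₁g sin 26.57° = 4.1 × 10 × 0.4472 = 18.335 N and the normal force is N = m₁g cos 26.57° = 36.672 N.
Kinetic friction opposes the box's motion up the incline: f = μN = 0.32 × 36.672 = 11.735 N acting down the slope.
Newton's second law for the box (up-slope positive): T − 18.335 − 11.735 = 4.1 a. For the hanging bucket (downward positive): 11.5 × 10 − T = 11.5 a.
Adding the two equations eliminates T: 84.930 = 15.6 a, so a = 5.4442 m/s².
Then from the hanging bucket's equation, T = 11.5 × (10 − 5.4442) = 52.392 N.

52.4 N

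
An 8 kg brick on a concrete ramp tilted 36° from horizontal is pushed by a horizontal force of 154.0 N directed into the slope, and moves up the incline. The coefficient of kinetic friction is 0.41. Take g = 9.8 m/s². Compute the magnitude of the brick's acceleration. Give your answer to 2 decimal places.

1.92 m/s²

The horizontal push has components F cos 36° = 154.0 × 0.8090 = 124.586 N up the incline and F sin 36° = 154.0 × 0.5878 = 90.521 N pressing into the surface.
The normal force is therefore N = mg cos 36° + F sin 36° = 63.426 + 90.521 = 153.947 N, and kinetic friction down the slope is μN = 0.41 × 153.947 = 63.118 N.
Along the incline: F cos 36° − mg sin 36° − μN = ma, so 124.586 − 46.084 − 63.118 = 8 a, giving a = 1.9230 m/s².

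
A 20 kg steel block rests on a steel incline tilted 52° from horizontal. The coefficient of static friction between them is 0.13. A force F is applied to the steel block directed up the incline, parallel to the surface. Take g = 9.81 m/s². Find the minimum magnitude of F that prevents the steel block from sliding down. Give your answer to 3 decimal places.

The normal force is N = mg cos 52° = 120.793 N. With F at its minimum the steel block is on the verge of sliding down, so static friction is at its maximum μ_s N = 0.13 × 120.793 = 15.703 N and acts up the slope.
Equilibrium along the incline: F + μ_s N = mg sin 52°, so F = 154.608 − 15.703 = 138.905 N.

138.905 N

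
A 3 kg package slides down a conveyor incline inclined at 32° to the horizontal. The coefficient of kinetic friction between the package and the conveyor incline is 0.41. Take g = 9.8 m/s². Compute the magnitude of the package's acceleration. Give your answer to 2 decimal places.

1.79 m/s²

Resolving the weight along the incline: the component pulling the package down the slope is mg sin 32° = 3 × 9.8 × 0.5299 = 15.579 N, and the normal force is N = mg cos 32° = 3 × 9.8 × 0.8480 = 24.931 N.
Kinetic friction acts up the slope with magnitude f = μN = 0.41 × 24.931 = 10.222 N.
Net force along the incline is 15.579 − 10.222 = 5.357 N, so a = 5.357 / 3 = 1.7857 m/s².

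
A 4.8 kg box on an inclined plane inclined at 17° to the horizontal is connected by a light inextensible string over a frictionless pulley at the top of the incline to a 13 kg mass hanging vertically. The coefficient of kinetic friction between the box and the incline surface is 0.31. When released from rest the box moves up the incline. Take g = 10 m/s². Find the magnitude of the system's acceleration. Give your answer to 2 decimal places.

5.72 m/s²

For the box on the incline: the weight component along the slope is m₁g sin 17° = 4.8 × 10 × 0.2924 = 14.035 N and the normal force is N = m₁g cos 17° = 45.903 N.
Kinetic friction opposes the box's motion up the incline: f = μN = 0.31 × 45.903 = 14.230 N acting down the slope.
Newton's second law for the box (up-slope positive): T − 14.035 − 14.230 = 4.8 a. For the hanging mass (downward positive): 13 × 10 − T = 13 a.
Adding the two equations eliminates T: 101.735 = 17.8 a, so a = 5.7154 m/s².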